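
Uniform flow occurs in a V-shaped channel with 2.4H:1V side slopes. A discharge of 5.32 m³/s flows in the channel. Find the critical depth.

y_c = 1 m

At critical depth, Q² T / (g A³) = 1, i.e. A³/T = Q²/g = 5.32²/9.81 = 2.885.
At y = 0.693 m: A³/T = 0.4603 — too small.
At y = 1.16 m: A³/T = 6.049 — too large.
At y = 1 m: A³/T = 2.88 — close enough.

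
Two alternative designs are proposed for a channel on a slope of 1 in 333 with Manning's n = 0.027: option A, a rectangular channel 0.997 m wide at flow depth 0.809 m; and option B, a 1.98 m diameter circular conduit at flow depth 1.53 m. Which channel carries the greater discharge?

channel B

Channel A: Flow area A = b·y = 0.997 × 0.809 = 0.8066 m². Wetted perimeter P = b + 2y = 0.997 + 2×0.809 = 2.615 m. Hydraulic radius R = A/P = 0.8066/2.615 = 0.3084 m. Q_A = (1/0.027)·0.8066·0.3084^(2/3)·√0.003003 = 0.7473 m³/s.
Channel B: For a circular section of diameter D = 1.98 m at depth y = 1.53 m, the central angle is θ = 2 arccos(1 − 2y/D) = 4.295 rad. Then A = (D²/8)(θ − sin θ) = 2.553 m² and P = Dθ/2 = 4.253 m. Hydraulic radius R = A/P = 2.553/4.253 = 0.6004 m. Q_B = (1/0.027)·2.553·0.6004^(2/3)·√0.003003 = 3.688 m³/s.
Q_A = 0.7473 m³/s vs Q_B = 3.688 m³/s, so channel B carries more.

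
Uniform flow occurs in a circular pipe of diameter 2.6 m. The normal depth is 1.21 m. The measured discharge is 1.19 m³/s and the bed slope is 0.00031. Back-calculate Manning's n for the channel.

n = 0.026

For a circular section of diameter D = 2.6 m at depth y = 1.21 m, the central angle is θ = 2 arccos(1 − 2y/D) = 3.003 rad. Then A = (D²/8)(θ − sin θ) = 2.421 m² and P = Dθ/2 = 3.904 m.
Hydraulic radius R = A/P = 2.421/3.904 = 0.6201 m.
Rearranging Manning's equation: n = (1/Q) A R^(2/3) S^(1/2) = (1/1.19) × 2.421 × 0.6201^(2/3) × √0.00031 = 0.026.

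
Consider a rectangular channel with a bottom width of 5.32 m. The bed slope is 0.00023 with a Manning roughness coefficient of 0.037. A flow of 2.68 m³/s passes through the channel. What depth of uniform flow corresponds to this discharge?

Manning's equation rearranged: A R^(2/3) = nQ / (1·√S) = 0.037 × 2.68 / (√0.00023) = 6.538.
At y = 1.52 m: A R^(2/3) = 7.909 — too large.
At y = 1.15 m: A R^(2/3) = 5.285 — too small.
At y = 1.33 m: A R^(2/3) = 6.53 — matches.

y_n = 1.33 m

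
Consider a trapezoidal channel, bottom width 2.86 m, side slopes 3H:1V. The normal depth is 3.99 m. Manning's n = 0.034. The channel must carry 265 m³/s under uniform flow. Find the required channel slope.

With bottom width b = 2.86 m and side slope z = 3: A = (b + zy)y = (2.86 + 3×3.99)×3.99 = 59.17 m²; P = b + 2y√(1+z²) = 2.86 + 2×3.99×3.162 = 28.09 m.
Hydraulic radius R = A/P = 59.17/28.09 = 2.106 m.
From Manning's equation, S = [nQ / (1 A R^(2/3))]² = [0.034 × 265 / (1 × 59.17 × 2.106^(2/3))]² = 0.00859.

S = 0.00859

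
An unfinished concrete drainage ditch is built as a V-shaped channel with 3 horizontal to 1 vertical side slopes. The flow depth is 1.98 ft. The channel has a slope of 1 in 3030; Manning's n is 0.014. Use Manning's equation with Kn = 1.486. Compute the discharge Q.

For a triangular section with side slope z = 3: A = zy² = 3×1.98² = 11.76 ft²; P = 2y√(1+z²) = 2×1.98×3.162 = 12.52 ft.
Hydraulic radius R = A/P = 11.76/12.52 = 0.9392 ft.
Manning's equation: Q = (1.486/n) A R^(2/3) S^(1/2) = (1.486/0.014) × 11.76 × 0.9392^(2/3) × 0.00033^(1/2) = 21.7 ft³/s.

Q = 21.7 ft³/s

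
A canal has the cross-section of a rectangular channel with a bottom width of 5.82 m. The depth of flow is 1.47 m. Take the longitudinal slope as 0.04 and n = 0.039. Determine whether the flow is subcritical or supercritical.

Flow area A = b·y = 5.82 × 1.47 = 8.555 m². Wetted perimeter P = b + 2y = 5.82 + 2×1.47 = 8.76 m.
Hydraulic radius R = A/P = 8.555/8.76 = 0.9766 m.
V = (1/n) R^(2/3) √S = (1/0.039) × 0.9766^(2/3) × √0.04 = 5.048 m/s. Hydraulic depth D_h = A/T = 8.555/5.82 = 1.47 m.
Froude number Fr = V/√(g·D_h) = 5.048/√(9.81×1.47) = 1.33, which is greater than 1, so the flow is supercritical.

supercritical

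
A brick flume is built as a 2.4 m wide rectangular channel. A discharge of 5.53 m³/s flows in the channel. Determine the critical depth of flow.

For a rectangular channel, critical depth y_c = (q²/g)^(1/3) where q = Q/b = 5.53/2.4 = 2.304 m²/s.
So y_c = (2.304²/9.81)^(1/3) = 0.815 m.

y_c = 0.815 m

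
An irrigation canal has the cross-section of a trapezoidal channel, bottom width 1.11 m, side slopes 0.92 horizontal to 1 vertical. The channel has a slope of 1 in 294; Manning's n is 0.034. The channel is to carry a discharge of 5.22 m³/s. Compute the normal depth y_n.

y_n = 1.51 m

Manning's equation rearranged: A R^(2/3) = nQ / (1·√S) = 0.034 × 5.22 / (√0.003401) = 3.043.
Try y = 1.9 m: A R^(2/3) = 4.932 — high.
Try y = 1.17 m: A R^(2/3) = 1.812 — low.
Try y = 1.51 m: A R^(2/3) = 3.042 — close enough.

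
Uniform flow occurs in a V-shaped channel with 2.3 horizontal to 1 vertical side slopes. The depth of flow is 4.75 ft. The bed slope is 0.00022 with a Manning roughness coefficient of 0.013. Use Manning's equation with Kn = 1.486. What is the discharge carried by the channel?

For a triangular section with side slope z = 2.3: A = zy² = 2.3×4.75² = 51.89 ft²; P = 2y√(1+z²) = 2×4.75×2.508 = 23.83 ft.
Hydraulic radius R = A/P = 51.89/23.83 = 2.178 ft.
Manning's equation: Q = (1.486/n) A R^(2/3) S^(1/2) = (1.486/0.013) × 51.89 × 2.178^(2/3) × 0.00022^(1/2) = 148 ft³/s.

Q = 148 ft³/s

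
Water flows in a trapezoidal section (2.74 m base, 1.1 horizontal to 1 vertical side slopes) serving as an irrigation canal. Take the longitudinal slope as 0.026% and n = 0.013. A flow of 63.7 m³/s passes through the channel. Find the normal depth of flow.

y_n = 4.27 m

Manning's equation rearranged: A R^(2/3) = nQ / (1·√S) = 0.013 × 63.7 / (√0.00026) = 51.36.
At y = 5.35 m: A R^(2/3) = 84.42 — too large.
At y = 3.72 m: A R^(2/3) = 38.18 — too small.
At y = 4.27 m: A R^(2/3) = 51.37 — matches.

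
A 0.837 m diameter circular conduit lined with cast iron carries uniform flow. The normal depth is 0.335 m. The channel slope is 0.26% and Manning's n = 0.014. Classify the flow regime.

subcritical

For a circular section of diameter D = 0.837 m at depth y = 0.335 m, the central angle is θ = 2 arccos(1 − 2y/D) = 2.74 rad. Then A = (D²/8)(θ − sin θ) = 0.2057 m² and P = Dθ/2 = 1.147 m.
Hydraulic radius R = A/P = 0.2057/1.147 = 0.1794 m.
V = (1/n) R^(2/3) √S = (1/0.014) × 0.1794^(2/3) × √0.0026 = 1.158 m/s. Hydraulic depth D_h = A/T = 0.2057/0.8202 = 0.2508 m.
Froude number Fr = V/√(g·D_h) = 1.158/√(9.81×0.2508) = 0.739, which is less than 1, so the flow is subcritical.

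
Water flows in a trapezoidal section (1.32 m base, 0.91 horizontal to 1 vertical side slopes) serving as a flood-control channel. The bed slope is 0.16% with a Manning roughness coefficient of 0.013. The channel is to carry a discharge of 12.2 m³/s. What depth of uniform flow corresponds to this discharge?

y_n = 1.64 m

Manning's equation rearranged: A R^(2/3) = nQ / (1·√S) = 0.013 × 12.2 / (√0.0016) = 3.965.
Trying y = 1.17 m: A R^(2/3) = 2.034 — too small.
Trying y = 2.01 m: A R^(2/3) = 6.061 — too large.
Trying y = 1.64 m: A R^(2/3) = 3.98 — close enough.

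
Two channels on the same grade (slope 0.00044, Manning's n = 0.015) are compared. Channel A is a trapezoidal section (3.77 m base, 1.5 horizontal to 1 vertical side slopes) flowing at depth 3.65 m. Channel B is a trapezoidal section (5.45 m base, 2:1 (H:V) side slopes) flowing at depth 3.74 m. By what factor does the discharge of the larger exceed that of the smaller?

1.52

Channel A: With bottom width b = 3.77 m and side slope z = 1.5: A = (b + zy)y = (3.77 + 1.5×3.65)×3.65 = 33.74 m²; P = b + 2y√(1+z²) = 3.77 + 2×3.65×1.803 = 16.93 m. Hydraulic radius R = A/P = 33.74/16.93 = 1.993 m. Q_A = (1/0.015)·33.74·1.993^(2/3)·√0.00044 = 74.74 m³/s.
Channel B: With bottom width b = 5.45 m and side slope z = 2: A = (b + zy)y = (5.45 + 2×3.74)×3.74 = 48.36 m²; P = b + 2y√(1+z²) = 5.45 + 2×3.74×2.236 = 22.18 m. Hydraulic radius R = A/P = 48.36/22.18 = 2.181 m. Q_B = (1/0.015)·48.36·2.181^(2/3)·√0.00044 = 113.7 m³/s.
The larger discharge is 113.7 m³/s and the smaller is 74.74 m³/s; the ratio is 1.52.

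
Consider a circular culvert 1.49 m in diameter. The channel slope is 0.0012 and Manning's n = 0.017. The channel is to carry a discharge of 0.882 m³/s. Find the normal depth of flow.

Manning's equation rearranged: A R^(2/3) = nQ / (1·√S) = 0.017 × 0.882 / (√0.0012) = 0.4328.
Try y = 0.51 m: A R^(2/3) = 0.2276 — low.
Try y = 0.871 m: A R^(2/3) = 0.5825 — high.
Try y = 0.727 m: A R^(2/3) = 0.4329 — close enough.

y_n = 0.727 m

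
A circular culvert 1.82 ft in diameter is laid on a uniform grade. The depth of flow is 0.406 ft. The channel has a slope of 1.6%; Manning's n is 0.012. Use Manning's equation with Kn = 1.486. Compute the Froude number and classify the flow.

For a circular section of diameter D = 1.82 ft at depth y = 0.406 ft, the central angle is θ = 2 arccos(1 − 2y/D) = 1.968 rad. Then A = (D²/8)(θ − sin θ) = 0.4328 ft² and P = Dθ/2 = 1.791 ft.
Hydraulic radius R = A/P = 0.4328/1.791 = 0.2417 ft.
V = (1.486/n) R^(2/3) √S = (1.486/0.012) × 0.2417^(2/3) × √0.016 = 6.078 ft/s. Hydraulic depth D_h = A/T = 0.4328/1.515 = 0.2856 ft.
Froude number Fr = V/√(g·D_h) = 6.078/√(32.2×0.2856) = 2, which is greater than 1, so the flow is supercritical.

supercritical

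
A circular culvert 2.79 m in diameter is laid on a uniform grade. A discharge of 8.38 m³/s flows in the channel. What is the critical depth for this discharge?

At critical depth, Q² T / (g A³) = 1, i.e. A³/T = Q²/g = 8.38²/9.81 = 7.158.
Try y = 1.39 m: A³/T = 10.1 — high.
Try y = 1.03 m: A³/T = 3.2 — low.
Try y = 1.27 m: A³/T = 7.151 — matches.

y_c = 1.27 m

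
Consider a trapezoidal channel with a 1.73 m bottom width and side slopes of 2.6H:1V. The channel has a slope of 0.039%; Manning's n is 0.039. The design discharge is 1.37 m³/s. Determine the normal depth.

y_n = 0.945 m

Manning's equation rearranged: A R^(2/3) = nQ / (1·√S) = 0.039 × 1.37 / (√0.00039) = 2.706.
At y = 0.793 m: A R^(2/3) = 1.867 — too small.
At y = 1.2 m: A R^(2/3) = 4.551 — too large.
At y = 0.945 m: A R^(2/3) = 2.706 — close enough.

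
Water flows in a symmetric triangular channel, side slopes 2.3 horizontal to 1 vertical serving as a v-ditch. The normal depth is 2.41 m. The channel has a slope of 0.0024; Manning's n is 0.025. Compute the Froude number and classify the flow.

For a triangular section with side slope z = 2.3: A = zy² = 2.3×2.41² = 13.36 m²; P = 2y√(1+z²) = 2×2.41×2.508 = 12.09 m.
Hydraulic radius R = A/P = 13.36/12.09 = 1.105 m.
V = (1/n) R^(2/3) √S = (1/0.025) × 1.105^(2/3) × √0.0024 = 2.095 m/s. Hydraulic depth D_h = A/T = 13.36/11.09 = 1.205 m.
Froude number Fr = V/√(g·D_h) = 2.095/√(9.81×1.205) = 0.609, which is less than 1, so the flow is subcritical.

subcritical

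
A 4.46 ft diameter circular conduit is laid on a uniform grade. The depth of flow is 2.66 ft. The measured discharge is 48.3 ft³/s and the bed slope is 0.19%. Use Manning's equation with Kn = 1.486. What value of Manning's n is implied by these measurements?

n = 0.015

For a circular section of diameter D = 4.46 ft at depth y = 2.66 ft, the central angle is θ = 2 arccos(1 − 2y/D) = 3.53 rad. Then A = (D²/8)(θ − sin θ) = 9.717 ft² and P = Dθ/2 = 7.871 ft.
Hydraulic radius R = A/P = 9.717/7.871 = 1.235 ft.
Rearranging Manning's equation: n = (1.486/Q) A R^(2/3) S^(1/2) = (1.486/48.3) × 9.717 × 1.235^(2/3) × √0.0019 = 0.015.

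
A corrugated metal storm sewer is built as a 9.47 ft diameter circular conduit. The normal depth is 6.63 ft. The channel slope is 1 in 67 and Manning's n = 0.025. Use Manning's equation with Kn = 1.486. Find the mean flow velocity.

V = 14.4 ft/s

For a circular section of diameter D = 9.47 ft at depth y = 6.63 ft, the central angle is θ = 2 arccos(1 − 2y/D) = 3.965 rad. Then A = (D²/8)(θ − sin θ) = 52.67 ft² and P = Dθ/2 = 18.77 ft.
Hydraulic radius R = A/P = 52.67/18.77 = 2.805 ft.
From Manning's equation, V = (1.486/n) R^(2/3) S^(1/2) = (1.486/0.025) × 2.805^(2/3) × 0.01493^(1/2) = 14.4 ft/s.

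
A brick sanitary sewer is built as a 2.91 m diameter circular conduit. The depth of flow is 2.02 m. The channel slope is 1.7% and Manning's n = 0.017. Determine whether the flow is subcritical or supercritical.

supercritical

For a circular section of diameter D = 2.91 m at depth y = 2.02 m, the central angle is θ = 2 arccos(1 − 2y/D) = 3.939 rad. Then A = (D²/8)(θ − sin θ) = 4.927 m² and P = Dθ/2 = 5.732 m.
Hydraulic radius R = A/P = 4.927/5.732 = 0.8597 m.
V = (1/n) R^(2/3) √S = (1/0.017) × 0.8597^(2/3) × √0.017 = 6.934 m/s. Hydraulic depth D_h = A/T = 4.927/2.682 = 1.837 m.
Froude number Fr = V/√(g·D_h) = 6.934/√(9.81×1.837) = 1.63, which is greater than 1, so the flow is supercritical.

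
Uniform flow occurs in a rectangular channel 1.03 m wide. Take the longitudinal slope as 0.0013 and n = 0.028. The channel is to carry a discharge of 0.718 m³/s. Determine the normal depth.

y_n = 1.09 m

Manning's equation rearranged: A R^(2/3) = nQ / (1·√S) = 0.028 × 0.718 / (√0.0013) = 0.5576.
Try y = 0.914 m: A R^(2/3) = 0.449 — short.
Try y = 1.35 m: A R^(2/3) = 0.7202 — over.
Try y = 1.09 m: A R^(2/3) = 0.5573 — close enough.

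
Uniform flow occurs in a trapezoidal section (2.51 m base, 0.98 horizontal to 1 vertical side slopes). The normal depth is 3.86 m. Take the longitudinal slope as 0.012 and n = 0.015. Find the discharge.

Q = 265 m³/s

With bottom width b = 2.51 m and side slope z = 0.98: A = (b + zy)y = (2.51 + 0.98×3.86)×3.86 = 24.29 m²; P = b + 2y√(1+z²) = 2.51 + 2×3.86×1.4 = 13.32 m.
Hydraulic radius R = A/P = 24.29/13.32 = 1.824 m.
Manning's equation: Q = (1/n) A R^(2/3) S^(1/2) = (1/0.015) × 24.29 × 1.824^(2/3) × 0.012^(1/2) = 265 m³/s.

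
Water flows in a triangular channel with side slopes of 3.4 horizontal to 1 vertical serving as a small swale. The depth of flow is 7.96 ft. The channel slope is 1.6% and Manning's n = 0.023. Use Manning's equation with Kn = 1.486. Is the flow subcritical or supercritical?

supercritical

For a triangular section with side slope z = 3.4: A = zy² = 3.4×7.96² = 215.4 ft²; P = 2y√(1+z²) = 2×7.96×3.544 = 56.42 ft.
Hydraulic radius R = A/P = 215.4/56.42 = 3.818 ft.
V = (1.486/n) R^(2/3) √S = (1.486/0.023) × 3.818^(2/3) × √0.016 = 19.96 ft/s. Hydraulic depth D_h = A/T = 215.4/54.13 = 3.98 ft.
Froude number Fr = V/√(g·D_h) = 19.96/√(32.2×3.98) = 1.76, which is greater than 1, so the flow is supercritical.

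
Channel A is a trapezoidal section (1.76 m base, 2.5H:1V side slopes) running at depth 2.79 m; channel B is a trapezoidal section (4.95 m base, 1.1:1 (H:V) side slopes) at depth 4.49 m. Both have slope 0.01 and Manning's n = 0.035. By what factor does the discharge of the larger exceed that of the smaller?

2.57

Channel A: With bottom width b = 1.76 m and side slope z = 2.5: A = (b + zy)y = (1.76 + 2.5×2.79)×2.79 = 24.37 m²; P = b + 2y√(1+z²) = 1.76 + 2×2.79×2.693 = 16.78 m. Hydraulic radius R = A/P = 24.37/16.78 = 1.452 m. Q_A = (1/0.035)·24.37·1.452^(2/3)·√0.01 = 89.28 m³/s.
Channel B: With bottom width b = 4.95 m and side slope z = 1.1: A = (b + zy)y = (4.95 + 1.1×4.49)×4.49 = 44.4 m²; P = b + 2y√(1+z²) = 4.95 + 2×4.49×1.487 = 18.3 m. Hydraulic radius R = A/P = 44.4/18.3 = 2.426 m. Q_B = (1/0.035)·44.4·2.426^(2/3)·√0.01 = 229.1 m³/s.
The larger discharge is 229.1 m³/s and the smaller is 89.28 m³/s; the ratio is 2.57.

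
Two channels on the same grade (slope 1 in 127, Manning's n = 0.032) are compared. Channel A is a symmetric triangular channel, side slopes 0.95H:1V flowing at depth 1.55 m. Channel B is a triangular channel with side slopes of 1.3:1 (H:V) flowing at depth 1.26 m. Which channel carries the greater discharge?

channel A

Channel A: For a triangular section with side slope z = 0.95: A = zy² = 0.95×1.55² = 2.282 m²; P = 2y√(1+z²) = 2×1.55×1.379 = 4.276 m. Hydraulic radius R = A/P = 2.282/4.276 = 0.5338 m. Q_A = (1/0.032)·2.282·0.5338^(2/3)·√0.007874 = 4.165 m³/s.
Channel B: For a triangular section with side slope z = 1.3: A = zy² = 1.3×1.26² = 2.064 m²; P = 2y√(1+z²) = 2×1.26×1.64 = 4.133 m. Hydraulic radius R = A/P = 2.064/4.133 = 0.4994 m. Q_B = (1/0.032)·2.064·0.4994^(2/3)·√0.007874 = 3.602 m³/s.
Q_A = 4.165 m³/s vs Q_B = 3.602 m³/s, so channel A carries more.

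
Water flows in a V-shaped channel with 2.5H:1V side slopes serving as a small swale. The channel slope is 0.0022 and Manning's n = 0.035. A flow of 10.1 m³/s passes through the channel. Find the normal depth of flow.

y_n = 1.83 m

Manning's equation rearranged: A R^(2/3) = nQ / (1·√S) = 0.035 × 10.1 / (√0.0022) = 7.537.
Try y = 2.13 m: A R^(2/3) = 11.26 — high.
Try y = 1.31 m: A R^(2/3) = 3.08 — low.
Try y = 1.83 m: A R^(2/3) = 7.51 — close enough.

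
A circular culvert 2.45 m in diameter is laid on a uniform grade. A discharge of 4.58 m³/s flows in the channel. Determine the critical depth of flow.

y_c = 0.964 m

At critical depth, Q² T / (g A³) = 1, i.e. A³/T = Q²/g = 4.58²/9.81 = 2.138.
Try y = 0.666 m: A³/T = 0.5112 — low.
Try y = 1.06 m: A³/T = 3.074 — high.
Try y = 0.964 m: A³/T = 2.135 — ≈ 2.138.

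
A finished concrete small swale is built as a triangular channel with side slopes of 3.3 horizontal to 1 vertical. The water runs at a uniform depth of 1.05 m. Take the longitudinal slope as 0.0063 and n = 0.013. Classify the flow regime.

For a triangular section with side slope z = 3.3: A = zy² = 3.3×1.05² = 3.638 m²; P = 2y√(1+z²) = 2×1.05×3.448 = 7.241 m.
Hydraulic radius R = A/P = 3.638/7.241 = 0.5024 m.
V = (1/n) R^(2/3) √S = (1/0.013) × 0.5024^(2/3) × √0.0063 = 3.859 m/s. Hydraulic depth D_h = A/T = 3.638/6.93 = 0.525 m.
Froude number Fr = V/√(g·D_h) = 3.859/√(9.81×0.525) = 1.7, which is greater than 1, so the flow is supercritical.

supercritical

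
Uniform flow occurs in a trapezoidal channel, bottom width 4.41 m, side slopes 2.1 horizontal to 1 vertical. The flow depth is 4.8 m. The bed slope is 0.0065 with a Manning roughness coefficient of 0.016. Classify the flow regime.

With bottom width b = 4.41 m and side slope z = 2.1: A = (b + zy)y = (4.41 + 2.1×4.8)×4.8 = 69.55 m²; P = b + 2y√(1+z²) = 4.41 + 2×4.8×2.326 = 26.74 m.
Hydraulic radius R = A/P = 69.55/26.74 = 2.601 m.
V = (1/n) R^(2/3) √S = (1/0.016) × 2.601^(2/3) × √0.0065 = 9.53 m/s. Hydraulic depth D_h = A/T = 69.55/24.57 = 2.831 m.
Froude number Fr = V/√(g·D_h) = 9.53/√(9.81×2.831) = 1.81, which is greater than 1, so the flow is supercritical.

supercritical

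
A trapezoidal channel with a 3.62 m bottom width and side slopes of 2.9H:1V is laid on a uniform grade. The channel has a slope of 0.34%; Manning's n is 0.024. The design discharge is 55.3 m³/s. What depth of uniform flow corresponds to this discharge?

y_n = 2.07 m

Manning's equation rearranged: A R^(2/3) = nQ / (1·√S) = 0.024 × 55.3 / (√0.0034) = 22.76.
Try y = 1.76 m: A R^(2/3) = 16.01 — too small.
Try y = 2.26 m: A R^(2/3) = 27.6 — too large.
Try y = 2.07 m: A R^(2/3) = 22.75 — ≈ 22.76.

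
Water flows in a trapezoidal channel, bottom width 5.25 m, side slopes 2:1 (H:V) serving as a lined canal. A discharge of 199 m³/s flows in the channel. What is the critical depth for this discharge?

y_c = 3.49 m

At critical depth, Q² T / (g A³) = 1, i.e. A³/T = Q²/g = 199²/9.81 = 4037.
Trying y = 3.9 m: A³/T = 6323 — high.
Trying y = 3.12 m: A³/T = 2598 — low.
Trying y = 3.49 m: A³/T = 4048 — close enough.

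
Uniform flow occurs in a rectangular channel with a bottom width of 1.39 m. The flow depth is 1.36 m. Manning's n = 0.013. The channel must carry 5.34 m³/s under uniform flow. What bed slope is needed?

S = 0.0038

Flow area A = b·y = 1.39 × 1.36 = 1.89 m². Wetted perimeter P = b + 2y = 1.39 + 2×1.36 = 4.11 m.
Hydraulic radius R = A/P = 1.89/4.11 = 0.46 m.
From Manning's equation, S = [nQ / (1 A R^(2/3))]² = [0.013 × 5.34 / (1 × 1.89 × 0.46^(2/3))]² = 0.0038.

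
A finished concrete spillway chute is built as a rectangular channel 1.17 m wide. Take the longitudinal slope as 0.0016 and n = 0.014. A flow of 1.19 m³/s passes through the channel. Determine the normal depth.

Manning's equation rearranged: A R^(2/3) = nQ / (1·√S) = 0.014 × 1.19 / (√0.0016) = 0.4165.
At y = 0.559 m: A R^(2/3) = 0.2838 — too small.
At y = 0.925 m: A R^(2/3) = 0.546 — too large.
At y = 0.748 m: A R^(2/3) = 0.4165 — close enough.

y_n = 0.748 m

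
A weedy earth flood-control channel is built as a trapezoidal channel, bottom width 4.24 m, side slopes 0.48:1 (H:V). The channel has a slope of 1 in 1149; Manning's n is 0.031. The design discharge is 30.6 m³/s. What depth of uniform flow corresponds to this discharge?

Manning's equation rearranged: A R^(2/3) = nQ / (1·√S) = 0.031 × 30.6 / (√0.0008703) = 32.15.
Trying y = 2.54 m: A R^(2/3) = 17.39 — short.
Trying y = 3.66 m: A R^(2/3) = 32.19 — matches.

y_n = 3.66 m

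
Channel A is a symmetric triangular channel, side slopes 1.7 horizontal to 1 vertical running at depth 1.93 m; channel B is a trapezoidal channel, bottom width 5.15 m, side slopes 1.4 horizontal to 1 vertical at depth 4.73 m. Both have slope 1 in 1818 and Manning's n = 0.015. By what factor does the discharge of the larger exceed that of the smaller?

Channel A: For a triangular section with side slope z = 1.7: A = zy² = 1.7×1.93² = 6.332 m²; P = 2y√(1+z²) = 2×1.93×1.972 = 7.613 m. Hydraulic radius R = A/P = 6.332/7.613 = 0.8318 m. Q_A = (1/0.015)·6.332·0.8318^(2/3)·√0.0005501 = 8.757 m³/s.
Channel B: With bottom width b = 5.15 m and side slope z = 1.4: A = (b + zy)y = (5.15 + 1.4×4.73)×4.73 = 55.68 m²; P = b + 2y√(1+z²) = 5.15 + 2×4.73×1.72 = 21.43 m. Hydraulic radius R = A/P = 55.68/21.43 = 2.599 m. Q_B = (1/0.015)·55.68·2.599^(2/3)·√0.0005501 = 164.6 m³/s.
The larger discharge is 164.6 m³/s and the smaller is 8.757 m³/s; the ratio is 18.8.

18.8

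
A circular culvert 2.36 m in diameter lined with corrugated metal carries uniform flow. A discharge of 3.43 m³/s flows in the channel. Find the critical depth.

y_c = 0.839 m

At critical depth, Q² T / (g A³) = 1, i.e. A³/T = Q²/g = 3.43²/9.81 = 1.199.
Trying y = 1.05 m: A³/T = 2.837 — over.
Trying y = 0.677 m: A³/T = 0.5225 — short.
Trying y = 0.839 m: A³/T = 1.198 — matches.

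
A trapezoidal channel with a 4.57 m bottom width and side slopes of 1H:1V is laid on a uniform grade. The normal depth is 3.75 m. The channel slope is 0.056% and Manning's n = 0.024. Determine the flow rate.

With bottom width b = 4.57 m and side slope z = 1: A = (b + zy)y = (4.57 + 1×3.75)×3.75 = 31.2 m²; P = b + 2y√(1+z²) = 4.57 + 2×3.75×1.414 = 15.18 m.
Hydraulic radius R = A/P = 31.2/15.18 = 2.056 m.
Manning's equation: Q = (1/n) A R^(2/3) S^(1/2) = (1/0.024) × 31.2 × 2.056^(2/3) × 0.00056^(1/2) = 49.7 m³/s.

Q = 49.7 m³/s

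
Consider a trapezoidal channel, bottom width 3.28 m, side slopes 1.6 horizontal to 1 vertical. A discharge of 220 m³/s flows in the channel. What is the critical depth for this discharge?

y_c = 4.31 m

At critical depth, Q² T / (g A³) = 1, i.e. A³/T = Q²/g = 220²/9.81 = 4934.
Trying y = 2.99 m: A³/T = 1091 — short.
Trying y = 4.31 m: A³/T = 4942 — close enough.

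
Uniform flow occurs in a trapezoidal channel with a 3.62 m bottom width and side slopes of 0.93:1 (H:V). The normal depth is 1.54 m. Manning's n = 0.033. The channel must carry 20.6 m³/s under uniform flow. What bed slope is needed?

S = 0.00769

With bottom width b = 3.62 m and side slope z = 0.93: A = (b + zy)y = (3.62 + 0.93×1.54)×1.54 = 7.78 m²; P = b + 2y√(1+z²) = 3.62 + 2×1.54×1.366 = 7.826 m.
Hydraulic radius R = A/P = 7.78/7.826 = 0.9942 m.
From Manning's equation, S = [nQ / (1 A R^(2/3))]² = [0.033 × 20.6 / (1 × 7.78 × 0.9942^(2/3))]² = 0.00769.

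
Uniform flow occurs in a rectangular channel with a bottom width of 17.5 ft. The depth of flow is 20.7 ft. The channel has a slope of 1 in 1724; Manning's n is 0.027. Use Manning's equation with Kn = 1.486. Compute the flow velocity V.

V = 4.45 ft/s

Flow area A = b·y = 17.5 × 20.7 = 362.2 ft². Wetted perimeter P = b + 2y = 17.5 + 2×20.7 = 58.9 ft.
Hydraulic radius R = A/P = 362.2/58.9 = 6.15 ft.
From Manning's equation, V = (1.486/n) R^(2/3) S^(1/2) = (1.486/0.027) × 6.15^(2/3) × 0.00058^(1/2) = 4.45 ft/s.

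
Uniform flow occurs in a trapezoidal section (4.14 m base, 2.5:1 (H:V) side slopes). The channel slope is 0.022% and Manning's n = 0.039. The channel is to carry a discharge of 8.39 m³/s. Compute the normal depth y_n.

Manning's equation rearranged: A R^(2/3) = nQ / (1·√S) = 0.039 × 8.39 / (√0.00022) = 22.06.
Trying y = 1.67 m: A R^(2/3) = 14.41 — short.
Trying y = 2.59 m: A R^(2/3) = 36.35 — over.
Trying y = 2.05 m: A R^(2/3) = 22.05 — ≈ 22.06.

y_n = 2.05 m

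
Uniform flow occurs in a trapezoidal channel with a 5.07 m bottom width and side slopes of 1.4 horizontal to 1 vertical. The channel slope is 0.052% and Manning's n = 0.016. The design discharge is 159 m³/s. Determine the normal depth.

y_n = 4.88 m

Manning's equation rearranged: A R^(2/3) = nQ / (1·√S) = 0.016 × 159 / (√0.00052) = 111.6.
Trying y = 4.26 m: A R^(2/3) = 83.85 — too small.
Trying y = 5.66 m: A R^(2/3) = 152.9 — too large.
Trying y = 4.88 m: A R^(2/3) = 111.4 — close enough.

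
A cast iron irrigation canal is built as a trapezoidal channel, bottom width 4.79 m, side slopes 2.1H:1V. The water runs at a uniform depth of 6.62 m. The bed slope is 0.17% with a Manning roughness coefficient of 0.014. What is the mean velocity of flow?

V = 6.76 m/s

With bottom width b = 4.79 m and side slope z = 2.1: A = (b + zy)y = (4.79 + 2.1×6.62)×6.62 = 123.7 m²; P = b + 2y√(1+z²) = 4.79 + 2×6.62×2.326 = 35.59 m.
Hydraulic radius R = A/P = 123.7/35.59 = 3.477 m.
From Manning's equation, V = (1/n) R^(2/3) S^(1/2) = (1/0.014) × 3.477^(2/3) × 0.0017^(1/2) = 6.76 m/s.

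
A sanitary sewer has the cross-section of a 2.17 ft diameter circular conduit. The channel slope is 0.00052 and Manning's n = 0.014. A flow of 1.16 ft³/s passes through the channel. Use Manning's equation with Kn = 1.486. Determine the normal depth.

y_n = 0.649 ft

Manning's equation rearranged: A R^(2/3) = nQ / (1.486·√S) = 0.014 × 1.16 / (1.486 × √0.00052) = 0.4793.
Try y = 0.783 ft: A R^(2/3) = 0.685 — too large.
Try y = 0.649 ft: A R^(2/3) = 0.4789 — matches.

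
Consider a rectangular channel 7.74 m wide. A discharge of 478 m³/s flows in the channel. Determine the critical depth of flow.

For a rectangular channel, critical depth y_c = (q²/g)^(1/3) where q = Q/b = 478/7.74 = 61.76 m²/s.
So y_c = (61.76²/9.81)^(1/3) = 7.3 m.

y_c = 7.3 m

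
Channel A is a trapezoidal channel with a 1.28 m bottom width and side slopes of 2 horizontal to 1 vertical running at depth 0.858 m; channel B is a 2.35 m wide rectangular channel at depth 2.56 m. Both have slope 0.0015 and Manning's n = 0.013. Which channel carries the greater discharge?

Channel A: With bottom width b = 1.28 m and side slope z = 2: A = (b + zy)y = (1.28 + 2×0.858)×0.858 = 2.571 m²; P = b + 2y√(1+z²) = 1.28 + 2×0.858×2.236 = 5.117 m. Hydraulic radius R = A/P = 2.571/5.117 = 0.5023 m. Q_A = (1/0.013)·2.571·0.5023^(2/3)·√0.0015 = 4.84 m³/s.
Channel B: Flow area A = b·y = 2.35 × 2.56 = 6.016 m². Wetted perimeter P = b + 2y = 2.35 + 2×2.56 = 7.47 m. Hydraulic radius R = A/P = 6.016/7.47 = 0.8054 m. Q_B = (1/0.013)·6.016·0.8054^(2/3)·√0.0015 = 15.51 m³/s.
Q_A = 4.84 m³/s vs Q_B = 15.51 m³/s, so channel B carries more.

channel B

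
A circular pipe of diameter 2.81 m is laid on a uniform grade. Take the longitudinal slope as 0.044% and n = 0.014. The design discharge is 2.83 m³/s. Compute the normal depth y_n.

y_n = 1.21 m

Manning's equation rearranged: A R^(2/3) = nQ / (1·√S) = 0.014 × 2.83 / (√0.00044) = 1.889.
At y = 1.46 m: A R^(2/3) = 2.614 — too large.
At y = 0.902 m: A R^(2/3) = 1.093 — too small.
At y = 1.21 m: A R^(2/3) = 1.887 — ≈ 1.889.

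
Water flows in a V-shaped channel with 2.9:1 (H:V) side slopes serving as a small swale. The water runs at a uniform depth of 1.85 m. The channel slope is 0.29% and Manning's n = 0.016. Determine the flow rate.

For a triangular section with side slope z = 2.9: A = zy² = 2.9×1.85² = 9.925 m²; P = 2y√(1+z²) = 2×1.85×3.068 = 11.35 m.
Hydraulic radius R = A/P = 9.925/11.35 = 0.8745 m.
Manning's equation: Q = (1/n) A R^(2/3) S^(1/2) = (1/0.016) × 9.925 × 0.8745^(2/3) × 0.0029^(1/2) = 30.5 m³/s.

Q = 30.5 m³/s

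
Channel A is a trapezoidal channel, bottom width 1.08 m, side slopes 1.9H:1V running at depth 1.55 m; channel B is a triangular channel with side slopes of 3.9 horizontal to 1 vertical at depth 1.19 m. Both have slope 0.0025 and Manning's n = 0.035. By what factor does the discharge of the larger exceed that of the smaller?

1.41

Channel A: With bottom width b = 1.08 m and side slope z = 1.9: A = (b + zy)y = (1.08 + 1.9×1.55)×1.55 = 6.239 m²; P = b + 2y√(1+z²) = 1.08 + 2×1.55×2.147 = 7.736 m. Hydraulic radius R = A/P = 6.239/7.736 = 0.8065 m. Q_A = (1/0.035)·6.239·0.8065^(2/3)·√0.0025 = 7.722 m³/s.
Channel B: For a triangular section with side slope z = 3.9: A = zy² = 3.9×1.19² = 5.523 m²; P = 2y√(1+z²) = 2×1.19×4.026 = 9.582 m. Hydraulic radius R = A/P = 5.523/9.582 = 0.5764 m. Q_B = (1/0.035)·5.523·0.5764^(2/3)·√0.0025 = 5.464 m³/s.
The larger discharge is 7.722 m³/s and the smaller is 5.464 m³/s; the ratio is 1.41.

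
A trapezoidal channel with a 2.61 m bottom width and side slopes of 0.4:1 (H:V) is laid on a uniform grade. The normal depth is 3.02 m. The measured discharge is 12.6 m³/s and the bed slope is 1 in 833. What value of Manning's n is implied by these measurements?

n = 0.0371

With bottom width b = 2.61 m and side slope z = 0.4: A = (b + zy)y = (2.61 + 0.4×3.02)×3.02 = 11.53 m²; P = b + 2y√(1+z²) = 2.61 + 2×3.02×1.077 = 9.115 m.
Hydraulic radius R = A/P = 11.53/9.115 = 1.265 m.
Rearranging Manning's equation: n = (1/Q) A R^(2/3) S^(1/2) = (1/12.6) × 11.53 × 1.265^(2/3) × √0.0012 = 0.0371.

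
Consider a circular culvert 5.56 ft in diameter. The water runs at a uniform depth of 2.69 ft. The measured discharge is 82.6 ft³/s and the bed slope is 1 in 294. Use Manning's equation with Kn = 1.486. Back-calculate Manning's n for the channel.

n = 0.015

For a circular section of diameter D = 5.56 ft at depth y = 2.69 ft, the central angle is θ = 2 arccos(1 − 2y/D) = 3.077 rad. Then A = (D²/8)(θ − sin θ) = 11.64 ft² and P = Dθ/2 = 8.554 ft.
Hydraulic radius R = A/P = 11.64/8.554 = 1.361 ft.
Rearranging Manning's equation: n = (1.486/Q) A R^(2/3) S^(1/2) = (1.486/82.6) × 11.64 × 1.361^(2/3) × √0.003401 = 0.015.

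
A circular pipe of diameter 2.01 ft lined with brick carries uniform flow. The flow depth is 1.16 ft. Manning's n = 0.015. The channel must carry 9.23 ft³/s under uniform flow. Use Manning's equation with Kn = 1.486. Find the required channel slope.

For a circular section of diameter D = 2.01 ft at depth y = 1.16 ft, the central angle is θ = 2 arccos(1 − 2y/D) = 3.451 rad. Then A = (D²/8)(θ − sin θ) = 1.897 ft² and P = Dθ/2 = 3.469 ft.
Hydraulic radius R = A/P = 1.897/3.469 = 0.5469 ft.
From Manning's equation, S = [nQ / (1.486 A R^(2/3))]² = [0.015 × 9.23 / (1.486 × 1.897 × 0.5469^(2/3))]² = 0.00539.

S = 0.00539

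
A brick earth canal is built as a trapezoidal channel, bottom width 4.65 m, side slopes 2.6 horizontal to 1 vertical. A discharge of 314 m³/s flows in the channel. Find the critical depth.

y_c = 4.15 m

At critical depth, Q² T / (g A³) = 1, i.e. A³/T = Q²/g = 314²/9.81 = 10050.
Try y = 5.18 m: A³/T = 26170 — over.
Try y = 3.11 m: A³/T = 2984 — short.
Try y = 4.15 m: A³/T = 10030 — matches.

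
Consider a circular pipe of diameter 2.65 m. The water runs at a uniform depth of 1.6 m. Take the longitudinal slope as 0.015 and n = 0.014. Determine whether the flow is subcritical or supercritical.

supercritical

For a circular section of diameter D = 2.65 m at depth y = 1.6 m, the central angle is θ = 2 arccos(1 − 2y/D) = 3.56 rad. Then A = (D²/8)(θ − sin θ) = 3.481 m² and P = Dθ/2 = 4.717 m.
Hydraulic radius R = A/P = 3.481/4.717 = 0.7381 m.
V = (1/n) R^(2/3) √S = (1/0.014) × 0.7381^(2/3) × √0.015 = 7.145 m/s. Hydraulic depth D_h = A/T = 3.481/2.592 = 1.343 m.
Froude number Fr = V/√(g·D_h) = 7.145/√(9.81×1.343) = 1.97, which is greater than 1, so the flow is supercritical.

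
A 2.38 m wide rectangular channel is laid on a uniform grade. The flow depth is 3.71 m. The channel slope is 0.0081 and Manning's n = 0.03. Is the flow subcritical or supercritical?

Flow area A = b·y = 2.38 × 3.71 = 8.83 m². Wetted perimeter P = b + 2y = 2.38 + 2×3.71 = 9.8 m.
Hydraulic radius R = A/P = 8.83/9.8 = 0.901 m.
V = (1/n) R^(2/3) √S = (1/0.03) × 0.901^(2/3) × √0.0081 = 2.799 m/s. Hydraulic depth D_h = A/T = 8.83/2.38 = 3.71 m.
Froude number Fr = V/√(g·D_h) = 2.799/√(9.81×3.71) = 0.464, which is less than 1, so the flow is subcritical.

subcritical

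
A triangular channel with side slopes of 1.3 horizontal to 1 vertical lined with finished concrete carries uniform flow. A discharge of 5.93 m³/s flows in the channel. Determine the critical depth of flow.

At critical depth, Q² T / (g A³) = 1, i.e. A³/T = Q²/g = 5.93²/9.81 = 3.585.
Try y = 1.66 m: A³/T = 10.65 — too large.
Try y = 1.11 m: A³/T = 1.424 — too small.
Try y = 1.34 m: A³/T = 3.651 — close enough.

y_c = 1.34 m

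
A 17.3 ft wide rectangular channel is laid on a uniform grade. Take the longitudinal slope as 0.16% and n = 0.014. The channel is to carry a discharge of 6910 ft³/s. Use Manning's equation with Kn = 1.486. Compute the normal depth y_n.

Manning's equation rearranged: A R^(2/3) = nQ / (1.486·√S) = 0.014 × 6910 / (1.486 × √0.0016) = 1628.
Trying y = 23.2 ft: A R^(2/3) = 1369 — short.
Trying y = 26.9 ft: A R^(2/3) = 1628 — matches.

y_n = 26.9 ft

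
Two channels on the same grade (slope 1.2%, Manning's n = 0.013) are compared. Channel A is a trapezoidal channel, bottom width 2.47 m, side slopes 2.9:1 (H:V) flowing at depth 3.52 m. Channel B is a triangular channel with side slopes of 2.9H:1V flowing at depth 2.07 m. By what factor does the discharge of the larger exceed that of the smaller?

Channel A: With bottom width b = 2.47 m and side slope z = 2.9: A = (b + zy)y = (2.47 + 2.9×3.52)×3.52 = 44.63 m²; P = b + 2y√(1+z²) = 2.47 + 2×3.52×3.068 = 24.07 m. Hydraulic radius R = A/P = 44.63/24.07 = 1.854 m. Q_A = (1/0.013)·44.63·1.854^(2/3)·√0.012 = 567.6 m³/s.
Channel B: For a triangular section with side slope z = 2.9: A = zy² = 2.9×2.07² = 12.43 m²; P = 2y√(1+z²) = 2×2.07×3.068 = 12.7 m. Hydraulic radius R = A/P = 12.43/12.7 = 0.9785 m. Q_B = (1/0.013)·12.43·0.9785^(2/3)·√0.012 = 103.2 m³/s.
The larger discharge is 567.6 m³/s and the smaller is 103.2 m³/s; the ratio is 5.5.

5.5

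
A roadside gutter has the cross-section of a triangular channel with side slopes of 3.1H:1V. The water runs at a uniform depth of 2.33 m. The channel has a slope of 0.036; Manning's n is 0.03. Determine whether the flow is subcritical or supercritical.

supercritical

For a triangular section with side slope z = 3.1: A = zy² = 3.1×2.33² = 16.83 m²; P = 2y√(1+z²) = 2×2.33×3.257 = 15.18 m.
Hydraulic radius R = A/P = 16.83/15.18 = 1.109 m.
V = (1/n) R^(2/3) √S = (1/0.03) × 1.109^(2/3) × √0.036 = 6.775 m/s. Hydraulic depth D_h = A/T = 16.83/14.45 = 1.165 m.
Froude number Fr = V/√(g·D_h) = 6.775/√(9.81×1.165) = 2, which is greater than 1, so the flow is supercritical.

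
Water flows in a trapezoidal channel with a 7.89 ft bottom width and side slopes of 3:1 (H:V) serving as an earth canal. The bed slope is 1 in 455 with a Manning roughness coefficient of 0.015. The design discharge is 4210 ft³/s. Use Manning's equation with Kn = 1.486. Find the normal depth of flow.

Manning's equation rearranged: A R^(2/3) = nQ / (1.486·√S) = 0.015 × 4210 / (1.486 × √0.002198) = 906.5.
At y = 9.83 ft: A R^(2/3) = 1109 — over.
At y = 9.03 ft: A R^(2/3) = 906.2 — ≈ 906.5.

y_n = 9.03 ft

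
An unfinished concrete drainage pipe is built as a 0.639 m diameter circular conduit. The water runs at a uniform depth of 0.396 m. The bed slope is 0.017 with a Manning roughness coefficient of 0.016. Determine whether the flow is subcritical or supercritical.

supercritical

For a circular section of diameter D = 0.639 m at depth y = 0.396 m, the central angle is θ = 2 arccos(1 − 2y/D) = 3.625 rad. Then A = (D²/8)(θ − sin θ) = 0.2088 m² and P = Dθ/2 = 1.158 m.
Hydraulic radius R = A/P = 0.2088/1.158 = 0.1802 m.
V = (1/n) R^(2/3) √S = (1/0.016) × 0.1802^(2/3) × √0.017 = 2.6 m/s. Hydraulic depth D_h = A/T = 0.2088/0.6204 = 0.3365 m.
Froude number Fr = V/√(g·D_h) = 2.6/√(9.81×0.3365) = 1.43, which is greater than 1, so the flow is supercritical.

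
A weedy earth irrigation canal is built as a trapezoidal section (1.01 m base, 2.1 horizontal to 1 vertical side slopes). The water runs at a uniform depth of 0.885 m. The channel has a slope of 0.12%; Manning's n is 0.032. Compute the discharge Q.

Q = 1.72 m³/s

With bottom width b = 1.01 m and side slope z = 2.1: A = (b + zy)y = (1.01 + 2.1×0.885)×0.885 = 2.539 m²; P = b + 2y√(1+z²) = 1.01 + 2×0.885×2.326 = 5.127 m.
Hydraulic radius R = A/P = 2.539/5.127 = 0.4952 m.
Manning's equation: Q = (1/n) A R^(2/3) S^(1/2) = (1/0.032) × 2.539 × 0.4952^(2/3) × 0.0012^(1/2) = 1.72 m³/s.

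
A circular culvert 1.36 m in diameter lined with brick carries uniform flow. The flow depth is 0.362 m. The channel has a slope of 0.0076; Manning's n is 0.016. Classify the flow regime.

For a circular section of diameter D = 1.36 m at depth y = 0.362 m, the central angle is θ = 2 arccos(1 − 2y/D) = 2.168 rad. Then A = (D²/8)(θ − sin θ) = 0.3102 m² and P = Dθ/2 = 1.474 m.
Hydraulic radius R = A/P = 0.3102/1.474 = 0.2104 m.
V = (1/n) R^(2/3) √S = (1/0.016) × 0.2104^(2/3) × √0.0076 = 1.927 m/s. Hydraulic depth D_h = A/T = 0.3102/1.202 = 0.258 m.
Froude number Fr = V/√(g·D_h) = 1.927/√(9.81×0.258) = 1.21, which is greater than 1, so the flow is supercritical.

supercritical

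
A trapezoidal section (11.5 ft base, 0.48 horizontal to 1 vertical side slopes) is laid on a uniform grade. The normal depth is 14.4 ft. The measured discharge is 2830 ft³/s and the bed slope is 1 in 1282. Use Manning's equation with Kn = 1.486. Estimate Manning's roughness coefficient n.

n = 0.013

With bottom width b = 11.5 ft and side slope z = 0.48: A = (b + zy)y = (11.5 + 0.48×14.4)×14.4 = 265.1 ft²; P = b + 2y√(1+z²) = 11.5 + 2×14.4×1.109 = 43.45 ft.
Hydraulic radius R = A/P = 265.1/43.45 = 6.103 ft.
Rearranging Manning's equation: n = (1.486/Q) A R^(2/3) S^(1/2) = (1.486/2830) × 265.1 × 6.103^(2/3) × √0.00078 = 0.013.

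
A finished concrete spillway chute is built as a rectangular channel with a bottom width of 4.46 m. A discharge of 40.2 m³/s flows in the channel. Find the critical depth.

y_c = 2.02 m

For a rectangular channel, critical depth y_c = (q²/g)^(1/3) where q = Q/b = 40.2/4.46 = 9.013 m²/s.
So y_c = (9.013²/9.81)^(1/3) = 2.02 m.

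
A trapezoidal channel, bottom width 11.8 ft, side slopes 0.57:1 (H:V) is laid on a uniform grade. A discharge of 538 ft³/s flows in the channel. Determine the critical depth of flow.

y_c = 3.76 ft

At critical depth, Q² T / (g A³) = 1, i.e. A³/T = Q²/g = 538²/32.2 = 8989.
Trying y = 2.62 ft: A³/T = 2857 — low.
Trying y = 4.31 ft: A³/T = 13880 — high.
Trying y = 3.76 ft: A³/T = 8958 — close enough.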